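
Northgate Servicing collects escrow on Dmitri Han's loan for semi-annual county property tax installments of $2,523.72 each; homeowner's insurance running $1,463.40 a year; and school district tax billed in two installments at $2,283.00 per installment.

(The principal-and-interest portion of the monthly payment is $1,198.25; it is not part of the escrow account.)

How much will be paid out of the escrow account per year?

County property tax = $2,523.72 × 2 = $5,047.44
Homeowner's insurance = $1,463.40
School district tax = $2,283.00 × 2 = $4,566.00
Total annual escrow = $5,047.44 + $1,463.40 + $4,566.00 = $11,076.84

$11,076.84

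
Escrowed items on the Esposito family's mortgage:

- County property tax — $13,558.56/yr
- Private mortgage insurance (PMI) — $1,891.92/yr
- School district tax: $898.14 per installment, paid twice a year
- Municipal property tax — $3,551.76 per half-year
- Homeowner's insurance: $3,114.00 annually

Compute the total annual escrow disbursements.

County property tax = $13,558.56/yr
Private mortgage insurance (PMI) = $1,891.92/yr
School district tax = $898.14 × 2 = $1,796.28/yr
Municipal property tax = $3,551.76 × 2 = $7,103.52/yr
Homeowner's insurance = $3,114.00/yr
Total per year = $13,558.56 + $1,891.92 + $1,796.28 + $7,103.52 + $3,114.00 = $27,464.28

$27,464.28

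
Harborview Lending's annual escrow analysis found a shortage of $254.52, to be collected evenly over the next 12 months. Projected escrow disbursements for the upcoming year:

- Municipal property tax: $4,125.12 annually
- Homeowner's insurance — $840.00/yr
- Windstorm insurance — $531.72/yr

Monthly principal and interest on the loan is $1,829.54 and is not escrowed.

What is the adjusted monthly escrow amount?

$479.28

Municipal property tax = $4,125.12
Homeowner's insurance = $840.00
Windstorm insurance = $531.72
Annual escrow total = $4,125.12 + $840.00 + $531.72 = $5,496.84
Monthly = $5,496.84 / 12 = $458.07
Shortage per month = $254.52 / 12 = $21.21
Adjusted monthly = $458.07 + $21.21 = $479.28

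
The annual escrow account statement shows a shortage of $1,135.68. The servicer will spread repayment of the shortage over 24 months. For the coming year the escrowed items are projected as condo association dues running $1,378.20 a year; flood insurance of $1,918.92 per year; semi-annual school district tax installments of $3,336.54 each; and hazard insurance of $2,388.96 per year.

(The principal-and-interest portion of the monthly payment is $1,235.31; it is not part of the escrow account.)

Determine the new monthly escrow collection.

Condo association dues = $1,378.20
Flood insurance = $1,918.92
School district tax = $3,336.54 × 2 = $6,673.08
Hazard insurance = $2,388.96
Total per year = $12,359.16
Per month = $12,359.16 / 12 = $1,029.93
Shortage per month = $1,135.68 / 24 = $47.32
Adjusted monthly = $1,029.93 + $47.32 = $1,077.25

$1,077.25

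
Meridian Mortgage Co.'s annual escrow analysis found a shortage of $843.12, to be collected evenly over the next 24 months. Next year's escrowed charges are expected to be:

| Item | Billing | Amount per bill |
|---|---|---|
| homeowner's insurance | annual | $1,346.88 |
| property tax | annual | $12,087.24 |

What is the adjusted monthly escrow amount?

Homeowner's insurance — $1,346.88 per year
Property tax — $12,087.24 per year
Annual escrow total = $1,346.88 + $12,087.24 = $13,434.12
Monthly = $13,434.12 ÷ 12 = $1,119.51
Shortage per month = $843.12 ÷ 24 = $35.13
Adjusted monthly = $1,119.51 + $35.13 = $1,154.64

$1,154.64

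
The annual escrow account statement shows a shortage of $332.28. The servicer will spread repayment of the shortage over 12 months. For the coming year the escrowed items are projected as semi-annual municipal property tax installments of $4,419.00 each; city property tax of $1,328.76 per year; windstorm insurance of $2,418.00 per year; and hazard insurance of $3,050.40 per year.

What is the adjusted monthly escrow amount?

Municipal property tax — $4,419.00 × 2 = $8,838.00 annually
City property tax — $1,328.76 annually
Windstorm insurance — $2,418.00 annually
Hazard insurance — $3,050.40 annually
Yearly total = $15,635.16
Monthly = $15,635.16 ÷ 12 = $1,302.93
Shortage spread = $332.28 / 12 = $27.69/mo
Adjusted monthly = $1,302.93 + $27.69 = $1,330.62

$1,330.62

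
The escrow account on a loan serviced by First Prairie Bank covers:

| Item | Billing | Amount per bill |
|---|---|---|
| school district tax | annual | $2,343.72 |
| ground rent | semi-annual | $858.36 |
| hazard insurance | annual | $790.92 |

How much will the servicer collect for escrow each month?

$404.28

School district tax: $2,343.72 annually
Ground rent: $858.36 × 2 = $1,716.72 annually
Hazard insurance: $790.92 annually
Total per year = $4,851.36
Per month = $4,851.36 ÷ 12 = $404.28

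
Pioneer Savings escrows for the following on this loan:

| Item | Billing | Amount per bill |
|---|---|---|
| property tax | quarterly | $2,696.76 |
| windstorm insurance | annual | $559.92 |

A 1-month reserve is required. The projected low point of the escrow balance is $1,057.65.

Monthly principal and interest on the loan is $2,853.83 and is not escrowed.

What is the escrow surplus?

$112.07

Property tax — $2,696.76 × 4 = $10,787.04 annually
Windstorm insurance — $559.92 annually
Combined annual = $10,787.04 + $559.92 = $11,346.96
Base monthly escrow = $11,346.96 ÷ 12 = $945.58
Cushion = 1 × $945.58 = $945.58
Surplus = $1,057.65 − $945.58 = $112.07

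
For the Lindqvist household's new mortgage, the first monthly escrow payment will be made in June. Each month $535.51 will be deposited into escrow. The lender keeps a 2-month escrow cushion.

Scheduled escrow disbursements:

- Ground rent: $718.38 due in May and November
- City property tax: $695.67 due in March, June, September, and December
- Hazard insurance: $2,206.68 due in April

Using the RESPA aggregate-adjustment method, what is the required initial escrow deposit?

$1,231.18

Cushion = 2 × $535.51 = $1,071.02
Trial balance (start $0, +$535.51 each month, − disbursements):
  Jun: +$535.51 − $695.67 → -$160.16
  Jul: +$535.51 → $375.35
  Aug: +$535.51 → $910.86
  Sep: +$535.51 − $695.67 → $750.70
  Oct: +$535.51 → $1,286.21
  Nov: +$535.51 − $718.38 → $1,103.34
  Dec: +$535.51 − $695.67 → $943.18
  Jan: +$535.51 → $1,478.69
  Feb: +$535.51 → $2,014.20
  Mar: +$535.51 − $695.67 → $1,854.04
  Apr: +$535.51 − $2,206.68 → $182.87
  May: +$535.51 − $718.38 → $0.00
Lowest trial balance = -$160.16 (Jun)
Initial deposit = cushion − low point = $1,071.02 − (-$160.16) = $1,231.18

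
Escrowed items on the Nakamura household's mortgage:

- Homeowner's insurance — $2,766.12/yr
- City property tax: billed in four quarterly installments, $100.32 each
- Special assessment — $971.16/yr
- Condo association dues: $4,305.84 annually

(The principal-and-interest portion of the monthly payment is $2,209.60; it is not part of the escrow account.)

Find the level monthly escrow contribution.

$703.70

Homeowner's insurance: $2,766.12 per year
City property tax: $100.32 × 4 = $401.28 per year
Special assessment: $971.16 per year
Condo association dues: $4,305.84 per year
Yearly total = $8,444.40
Monthly escrow = $8,444.40 / 12 = $703.70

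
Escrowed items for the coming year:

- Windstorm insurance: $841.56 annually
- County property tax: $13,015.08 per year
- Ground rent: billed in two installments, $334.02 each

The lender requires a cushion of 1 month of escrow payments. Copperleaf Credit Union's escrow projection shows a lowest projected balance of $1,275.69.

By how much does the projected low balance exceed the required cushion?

Windstorm insurance — $841.56 per year
County property tax — $13,015.08 per year
Ground rent — $334.02 × 2 = $668.04 per year
Combined annual = $841.56 + $13,015.08 + $668.04 = $14,524.68
Base monthly escrow = $14,524.68 / 12 = $1,210.39
Required reserve = 1 × $1,210.39 = $1,210.39
Surplus = $1,275.69 − $1,210.39 = $65.30

$65.30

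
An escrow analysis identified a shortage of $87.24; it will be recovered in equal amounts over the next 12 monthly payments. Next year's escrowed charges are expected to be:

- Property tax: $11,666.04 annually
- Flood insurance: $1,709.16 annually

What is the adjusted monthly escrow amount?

Property tax — $11,666.04
Flood insurance — $1,709.16
Yearly total = $13,375.20
Per month = $13,375.20 ÷ 12 = $1,114.60
Shortage per month = $87.24 / 12 = $7.27
New monthly escrow = $1,114.60 + $7.27 = $1,121.87

$1,121.87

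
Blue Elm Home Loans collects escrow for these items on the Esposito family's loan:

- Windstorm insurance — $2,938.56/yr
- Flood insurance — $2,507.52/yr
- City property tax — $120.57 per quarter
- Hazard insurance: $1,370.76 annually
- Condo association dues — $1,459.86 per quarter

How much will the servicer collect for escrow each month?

$1,094.88

Windstorm insurance = $2,938.56
Flood insurance = $2,507.52
City property tax = $120.57 × 4 = $482.28
Hazard insurance = $1,370.76
Condo association dues = $1,459.86 × 4 = $5,839.44
Total annual escrow = $2,938.56 + $2,507.52 + $482.28 + $1,370.76 + $5,839.44 = $13,138.56
Per month = $13,138.56 / 12 = $1,094.88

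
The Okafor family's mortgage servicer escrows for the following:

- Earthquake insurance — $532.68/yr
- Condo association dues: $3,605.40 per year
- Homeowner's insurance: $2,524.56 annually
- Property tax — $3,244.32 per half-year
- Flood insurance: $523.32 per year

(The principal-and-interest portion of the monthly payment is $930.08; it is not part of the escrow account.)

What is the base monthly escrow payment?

Earthquake insurance: $532.68 annually
Condo association dues: $3,605.40 annually
Homeowner's insurance: $2,524.56 annually
Property tax: $3,244.32 × 2 = $6,488.64 annually
Flood insurance: $523.32 annually
Total annual escrow = $532.68 + $3,605.40 + $2,524.56 + $6,488.64 + $523.32 = $13,674.60
Per month = $13,674.60 / 12 = $1,139.55

$1,139.55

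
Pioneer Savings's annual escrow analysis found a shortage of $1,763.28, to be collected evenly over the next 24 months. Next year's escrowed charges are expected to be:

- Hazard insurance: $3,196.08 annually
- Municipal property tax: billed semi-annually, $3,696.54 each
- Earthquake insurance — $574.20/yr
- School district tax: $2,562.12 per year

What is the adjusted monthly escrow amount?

$1,217.26

Hazard insurance = $3,196.08/yr
Municipal property tax = $3,696.54 × 2 = $7,393.08/yr
Earthquake insurance = $574.20/yr
School district tax = $2,562.12/yr
Annual escrow total = $3,196.08 + $7,393.08 + $574.20 + $2,562.12 = $13,725.48
Monthly escrow = $13,725.48 ÷ 12 = $1,143.79
Shortage per month = $1,763.28 / 24 = $73.47
New monthly escrow = $1,143.79 + $73.47 = $1,217.26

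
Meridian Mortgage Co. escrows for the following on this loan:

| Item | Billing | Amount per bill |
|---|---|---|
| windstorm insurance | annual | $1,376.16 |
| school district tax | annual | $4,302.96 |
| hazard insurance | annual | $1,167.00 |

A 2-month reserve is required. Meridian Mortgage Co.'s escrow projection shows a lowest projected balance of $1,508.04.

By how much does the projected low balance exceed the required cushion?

$367.02

Windstorm insurance = $1,376.16 annually
School district tax = $4,302.96 annually
Hazard insurance = $1,167.00 annually
Combined annual = $6,846.12
Per month = $6,846.12 ÷ 12 = $570.51
Required cushion = 2 × $570.51 = $1,141.02
Surplus = $1,508.04 − $1,141.02 = $367.02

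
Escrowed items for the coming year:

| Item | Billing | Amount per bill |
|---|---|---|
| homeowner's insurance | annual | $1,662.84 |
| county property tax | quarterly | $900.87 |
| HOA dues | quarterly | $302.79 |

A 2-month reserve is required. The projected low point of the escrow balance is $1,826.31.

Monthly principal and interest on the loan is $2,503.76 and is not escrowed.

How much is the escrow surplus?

Homeowner's insurance: $1,662.84
County property tax: $900.87 × 4 = $3,603.48
HOA dues: $302.79 × 4 = $1,211.16
Combined annual = $1,662.84 + $3,603.48 + $1,211.16 = $6,477.48
Base monthly escrow = $6,477.48 / 12 = $539.79
Cushion = 2 × $539.79 = $1,079.58
Excess over cushion: $1,826.31 − $1,079.58 = $746.73

$746.73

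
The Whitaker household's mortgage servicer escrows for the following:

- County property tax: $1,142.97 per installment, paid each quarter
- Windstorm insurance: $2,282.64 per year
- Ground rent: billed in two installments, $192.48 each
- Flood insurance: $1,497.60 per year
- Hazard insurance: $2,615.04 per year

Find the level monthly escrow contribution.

County property tax = $1,142.97 × 4 = $4,571.88/yr
Windstorm insurance = $2,282.64/yr
Ground rent = $192.48 × 2 = $384.96/yr
Flood insurance = $1,497.60/yr
Hazard insurance = $2,615.04/yr
Total annual escrow = $11,352.12
Base monthly escrow = $11,352.12 / 12 = $946.01

$946.01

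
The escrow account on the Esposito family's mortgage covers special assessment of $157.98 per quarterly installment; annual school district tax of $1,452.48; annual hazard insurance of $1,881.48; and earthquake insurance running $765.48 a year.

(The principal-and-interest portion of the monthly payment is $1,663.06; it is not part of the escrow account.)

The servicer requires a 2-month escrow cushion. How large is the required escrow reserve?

Special assessment: $157.98 × 4 = $631.92 annually
School district tax: $1,452.48 annually
Hazard insurance: $1,881.48 annually
Earthquake insurance: $765.48 annually
Combined annual = $4,731.36
Per month = $4,731.36 ÷ 12 = $394.28
Reserve = 2 × $394.28 = $788.56

$788.56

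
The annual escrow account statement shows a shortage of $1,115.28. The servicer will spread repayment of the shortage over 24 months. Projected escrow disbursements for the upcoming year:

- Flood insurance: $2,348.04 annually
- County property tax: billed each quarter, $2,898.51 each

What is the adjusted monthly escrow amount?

$1,208.31

Flood insurance — $2,348.04/yr
County property tax — $2,898.51 × 4 = $11,594.04/yr
Combined annual = $2,348.04 + $11,594.04 = $13,942.08
Per month = $13,942.08 ÷ 12 = $1,161.84
Monthly shortage recovery: $1,115.28 / 24 = $46.47
New monthly escrow = $1,161.84 + $46.47 = $1,208.31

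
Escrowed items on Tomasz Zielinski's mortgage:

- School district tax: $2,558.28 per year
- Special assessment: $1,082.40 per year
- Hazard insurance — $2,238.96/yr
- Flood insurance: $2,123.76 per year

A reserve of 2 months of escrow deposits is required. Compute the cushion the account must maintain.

School district tax — $2,558.28 per year
Special assessment — $1,082.40 per year
Hazard insurance — $2,238.96 per year
Flood insurance — $2,123.76 per year
Annual escrow total = $8,003.40
Base monthly escrow = $8,003.40 / 12 = $666.95
Reserve = 2 × $666.95 = $1,333.90

$1,333.90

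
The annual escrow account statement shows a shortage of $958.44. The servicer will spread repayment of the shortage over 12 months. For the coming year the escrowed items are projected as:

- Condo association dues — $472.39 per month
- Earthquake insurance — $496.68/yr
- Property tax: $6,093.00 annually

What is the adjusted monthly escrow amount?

$1,101.40

Condo association dues = $472.39 × 12 = $5,668.68/yr
Earthquake insurance = $496.68/yr
Property tax = $6,093.00/yr
Yearly total = $5,668.68 + $496.68 + $6,093.00 = $12,258.36
Per month = $12,258.36 ÷ 12 = $1,021.53
Shortage spread = $958.44 / 12 = $79.87/mo
New monthly escrow = $1,021.53 + $79.87 = $1,101.40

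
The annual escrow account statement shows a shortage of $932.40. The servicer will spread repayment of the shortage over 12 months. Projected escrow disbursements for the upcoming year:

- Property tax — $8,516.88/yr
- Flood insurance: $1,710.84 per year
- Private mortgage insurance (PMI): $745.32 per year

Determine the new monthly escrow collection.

Property tax = $8,516.88
Flood insurance = $1,710.84
Private mortgage insurance (PMI) = $745.32
Annual escrow total = $10,973.04
Per month = $10,973.04 / 12 = $914.42
Shortage spread = $932.40 / 12 = $77.70/mo
New monthly escrow = $914.42 + $77.70 = $992.12

$992.12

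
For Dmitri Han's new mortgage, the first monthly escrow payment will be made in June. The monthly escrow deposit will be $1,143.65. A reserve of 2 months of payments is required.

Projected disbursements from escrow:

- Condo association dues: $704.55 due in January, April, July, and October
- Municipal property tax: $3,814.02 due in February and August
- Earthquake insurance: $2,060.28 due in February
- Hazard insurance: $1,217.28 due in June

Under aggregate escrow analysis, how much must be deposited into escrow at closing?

$5,013.70

Cushion = 2 × $1,143.65 = $2,287.30
Trial balance (start $0, +$1,143.65 each month, − disbursements):
  Jun: +$1,143.65 − $1,217.28 → -$73.63
  Jul: +$1,143.65 − $704.55 → $365.47
  Aug: +$1,143.65 − $3,814.02 → -$2,304.90
  Sep: +$1,143.65 → -$1,161.25
  Oct: +$1,143.65 − $704.55 → -$722.15
  Nov: +$1,143.65 → $421.50
  Dec: +$1,143.65 → $1,565.15
  Jan: +$1,143.65 − $704.55 → $2,004.25
  Feb: +$1,143.65 − $5,874.30 → -$2,726.40
  Mar: +$1,143.65 → -$1,582.75
  Apr: +$1,143.65 − $704.55 → -$1,143.65
  May: +$1,143.65 → $0.00
Lowest trial balance = -$2,726.40 (Feb)
Initial deposit = cushion − low point = $2,287.30 − (-$2,726.40) = $5,013.70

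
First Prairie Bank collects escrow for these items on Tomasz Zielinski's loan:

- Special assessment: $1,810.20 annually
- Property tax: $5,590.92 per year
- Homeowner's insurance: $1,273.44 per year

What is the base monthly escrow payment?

$722.88

Special assessment — $1,810.20 annually
Property tax — $5,590.92 annually
Homeowner's insurance — $1,273.44 annually
Combined annual = $8,674.56
Monthly escrow = $8,674.56 / 12 = $722.88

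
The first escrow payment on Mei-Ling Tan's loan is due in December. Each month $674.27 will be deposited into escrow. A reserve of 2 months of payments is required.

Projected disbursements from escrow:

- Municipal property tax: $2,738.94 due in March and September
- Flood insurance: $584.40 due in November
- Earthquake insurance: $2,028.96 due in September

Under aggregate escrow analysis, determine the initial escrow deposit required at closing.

Cushion = 2 × $674.27 = $1,348.54
Trial balance (start $0, +$674.27 each month, − disbursements):
  Dec: +$674.27 → $674.27
  Jan: +$674.27 → $1,348.54
  Feb: +$674.27 → $2,022.81
  Mar: +$674.27 − $2,738.94 → -$41.86
  Apr: +$674.27 → $632.41
  May: +$674.27 → $1,306.68
  Jun: +$674.27 → $1,980.95
  Jul: +$674.27 → $2,655.22
  Aug: +$674.27 → $3,329.49
  Sep: +$674.27 − $4,767.90 → -$764.14
  Oct: +$674.27 → -$89.87
  Nov: +$674.27 − $584.40 → $0.00
Lowest trial balance = -$764.14 (Sep)
Initial deposit = cushion − low point = $1,348.54 − (-$764.14) = $2,112.68

$2,112.68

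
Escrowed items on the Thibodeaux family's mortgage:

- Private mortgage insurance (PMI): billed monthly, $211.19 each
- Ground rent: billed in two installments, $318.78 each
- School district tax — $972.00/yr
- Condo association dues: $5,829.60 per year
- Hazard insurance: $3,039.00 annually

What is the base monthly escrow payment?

$1,084.37

Private mortgage insurance (PMI) = $211.19 × 12 = $2,534.28 annually
Ground rent = $318.78 × 2 = $637.56 annually
School district tax = $972.00 annually
Condo association dues = $5,829.60 annually
Hazard insurance = $3,039.00 annually
Annual escrow total = $2,534.28 + $637.56 + $972.00 + $5,829.60 + $3,039.00 = $13,012.44
Monthly escrow = $13,012.44 / 12 = $1,084.37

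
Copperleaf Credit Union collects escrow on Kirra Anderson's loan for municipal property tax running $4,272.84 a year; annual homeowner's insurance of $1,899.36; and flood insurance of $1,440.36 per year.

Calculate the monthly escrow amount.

$634.38

Municipal property tax: $4,272.84/yr
Homeowner's insurance: $1,899.36/yr
Flood insurance: $1,440.36/yr
Total annual escrow = $4,272.84 + $1,899.36 + $1,440.36 = $7,612.56
Per month = $7,612.56 ÷ 12 = $634.38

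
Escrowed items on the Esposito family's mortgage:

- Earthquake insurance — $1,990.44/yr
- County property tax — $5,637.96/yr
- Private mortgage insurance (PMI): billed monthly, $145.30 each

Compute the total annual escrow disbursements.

Earthquake insurance — $1,990.44 annually
County property tax — $5,637.96 annually
Private mortgage insurance (PMI) — $145.30 × 12 = $1,743.60 annually
Annual escrow total = $9,372.00

$9,372.00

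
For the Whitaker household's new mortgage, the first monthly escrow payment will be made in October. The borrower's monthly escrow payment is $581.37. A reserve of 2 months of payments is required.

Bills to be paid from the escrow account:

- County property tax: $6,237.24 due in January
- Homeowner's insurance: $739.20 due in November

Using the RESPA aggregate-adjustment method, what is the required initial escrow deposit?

Cushion = 2 × $581.37 = $1,162.74
Trial balance (start $0, +$581.37 each month, − disbursements):
  Oct: +$581.37 → $581.37
  Nov: +$581.37 − $739.20 → $423.54
  Dec: +$581.37 → $1,004.91
  Jan: +$581.37 − $6,237.24 → -$4,650.96
  Feb: +$581.37 → -$4,069.59
  Mar: +$581.37 → -$3,488.22
  Apr: +$581.37 → -$2,906.85
  May: +$581.37 → -$2,325.48
  Jun: +$581.37 → -$1,744.11
  Jul: +$581.37 → -$1,162.74
  Aug: +$581.37 → -$581.37
  Sep: +$581.37 → $0.00
Lowest trial balance = -$4,650.96 (Jan)
Initial deposit = cushion − low point = $1,162.74 − (-$4,650.96) = $5,813.70

$5,813.70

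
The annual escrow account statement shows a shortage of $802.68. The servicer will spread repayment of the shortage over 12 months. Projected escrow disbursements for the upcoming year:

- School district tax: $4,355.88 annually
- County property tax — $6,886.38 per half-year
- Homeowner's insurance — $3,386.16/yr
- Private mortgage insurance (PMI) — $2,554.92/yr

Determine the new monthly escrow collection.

$2,072.70

School district tax = $4,355.88/yr
County property tax = $6,886.38 × 2 = $13,772.76/yr
Homeowner's insurance = $3,386.16/yr
Private mortgage insurance (PMI) = $2,554.92/yr
Total annual escrow = $4,355.88 + $13,772.76 + $3,386.16 + $2,554.92 = $24,069.72
Monthly escrow = $24,069.72 / 12 = $2,005.81
Monthly shortage recovery: $802.68 ÷ 12 = $66.89
New monthly escrow = $2,005.81 + $66.89 = $2,072.70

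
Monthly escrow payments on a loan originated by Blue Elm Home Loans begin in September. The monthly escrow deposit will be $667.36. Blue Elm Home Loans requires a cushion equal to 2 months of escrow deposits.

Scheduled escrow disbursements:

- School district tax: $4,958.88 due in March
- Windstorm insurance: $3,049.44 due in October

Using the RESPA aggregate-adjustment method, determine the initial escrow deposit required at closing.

$4,671.52

Cushion = 2 × $667.36 = $1,334.72
Trial balance (start $0, +$667.36 each month, − disbursements):
  Sep: +$667.36 → $667.36
  Oct: +$667.36 − $3,049.44 → -$1,714.72
  Nov: +$667.36 → -$1,047.36
  Dec: +$667.36 → -$380.00
  Jan: +$667.36 → $287.36
  Feb: +$667.36 → $954.72
  Mar: +$667.36 − $4,958.88 → -$3,336.80
  Apr: +$667.36 → -$2,669.44
  May: +$667.36 → -$2,002.08
  Jun: +$667.36 → -$1,334.72
  Jul: +$667.36 → -$667.36
  Aug: +$667.36 → $0.00
Lowest trial balance = -$3,336.80 (Mar)
Initial deposit = cushion − low point = $1,334.72 − (-$3,336.80) = $4,671.52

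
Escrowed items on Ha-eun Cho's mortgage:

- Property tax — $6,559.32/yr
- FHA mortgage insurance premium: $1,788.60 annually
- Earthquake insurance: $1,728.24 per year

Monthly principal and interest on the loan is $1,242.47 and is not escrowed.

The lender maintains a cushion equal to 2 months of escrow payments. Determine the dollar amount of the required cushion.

$1,679.36

Property tax: $6,559.32/yr
FHA mortgage insurance premium: $1,788.60/yr
Earthquake insurance: $1,728.24/yr
Combined annual = $10,076.16
Base monthly escrow = $10,076.16 ÷ 12 = $839.68
Cushion = 2 × $839.68 = $1,679.36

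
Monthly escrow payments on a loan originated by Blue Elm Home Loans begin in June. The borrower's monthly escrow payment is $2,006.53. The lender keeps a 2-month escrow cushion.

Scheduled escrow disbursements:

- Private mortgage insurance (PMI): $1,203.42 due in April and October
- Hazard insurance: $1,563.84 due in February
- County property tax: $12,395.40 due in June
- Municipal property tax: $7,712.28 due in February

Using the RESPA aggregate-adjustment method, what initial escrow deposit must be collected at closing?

$14,401.93

Cushion = 2 × $2,006.53 = $4,013.06
Trial balance (start $0, +$2,006.53 each month, − disbursements):
  Jun: +$2,006.53 − $12,395.40 → -$10,388.87
  Jul: +$2,006.53 → -$8,382.34
  Aug: +$2,006.53 → -$6,375.81
  Sep: +$2,006.53 → -$4,369.28
  Oct: +$2,006.53 − $1,203.42 → -$3,566.17
  Nov: +$2,006.53 → -$1,559.64
  Dec: +$2,006.53 → $446.89
  Jan: +$2,006.53 → $2,453.42
  Feb: +$2,006.53 − $9,276.12 → -$4,816.17
  Mar: +$2,006.53 → -$2,809.64
  Apr: +$2,006.53 − $1,203.42 → -$2,006.53
  May: +$2,006.53 → $0.00
Lowest trial balance = -$10,388.87 (Jun)
Initial deposit = cushion − low point = $4,013.06 − (-$10,388.87) = $14,401.93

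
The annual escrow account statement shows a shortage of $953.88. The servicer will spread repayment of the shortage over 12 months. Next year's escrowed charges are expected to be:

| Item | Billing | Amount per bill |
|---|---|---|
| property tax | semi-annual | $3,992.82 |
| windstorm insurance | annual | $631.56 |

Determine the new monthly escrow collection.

Property tax — $3,992.82 × 2 = $7,985.64/yr
Windstorm insurance — $631.56/yr
Annual escrow total = $7,985.64 + $631.56 = $8,617.20
Base monthly escrow = $8,617.20 / 12 = $718.10
Monthly shortage recovery: $953.88 / 12 = $79.49
Adjusted monthly = $718.10 + $79.49 = $797.59

$797.59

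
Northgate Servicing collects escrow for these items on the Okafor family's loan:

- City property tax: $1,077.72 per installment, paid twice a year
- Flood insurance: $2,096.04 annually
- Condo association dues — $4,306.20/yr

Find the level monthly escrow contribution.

City property tax: $1,077.72 × 2 = $2,155.44 per year
Flood insurance: $2,096.04 per year
Condo association dues: $4,306.20 per year
Yearly total = $2,155.44 + $2,096.04 + $4,306.20 = $8,557.68
Base monthly escrow = $8,557.68 / 12 = $713.14

$713.14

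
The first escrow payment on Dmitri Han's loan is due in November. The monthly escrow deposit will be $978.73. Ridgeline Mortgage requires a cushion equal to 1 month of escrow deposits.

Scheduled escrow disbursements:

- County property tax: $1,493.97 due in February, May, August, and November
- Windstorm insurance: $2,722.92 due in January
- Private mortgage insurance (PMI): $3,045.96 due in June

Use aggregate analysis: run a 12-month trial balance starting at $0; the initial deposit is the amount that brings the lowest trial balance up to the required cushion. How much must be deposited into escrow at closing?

Cushion = 1 × $978.73 = $978.73
Trial balance (start $0, +$978.73 each month, − disbursements):
  Nov: +$978.73 − $1,493.97 → -$515.24
  Dec: +$978.73 → $463.49
  Jan: +$978.73 − $2,722.92 → -$1,280.70
  Feb: +$978.73 − $1,493.97 → -$1,795.94
  Mar: +$978.73 → -$817.21
  Apr: +$978.73 → $161.52
  May: +$978.73 − $1,493.97 → -$353.72
  Jun: +$978.73 − $3,045.96 → -$2,420.95
  Jul: +$978.73 → -$1,442.22
  Aug: +$978.73 − $1,493.97 → -$1,957.46
  Sep: +$978.73 → -$978.73
  Oct: +$978.73 → $0.00
Lowest trial balance = -$2,420.95 (Jun)
Initial deposit = cushion − low point = $978.73 − (-$2,420.95) = $3,399.68

$3,399.68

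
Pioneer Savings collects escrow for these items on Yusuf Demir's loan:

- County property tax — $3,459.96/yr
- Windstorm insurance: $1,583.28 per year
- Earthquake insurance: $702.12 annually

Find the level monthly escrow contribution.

County property tax — $3,459.96/yr
Windstorm insurance — $1,583.28/yr
Earthquake insurance — $702.12/yr
Yearly total = $3,459.96 + $1,583.28 + $702.12 = $5,745.36
Per month = $5,745.36 / 12 = $478.78

$478.78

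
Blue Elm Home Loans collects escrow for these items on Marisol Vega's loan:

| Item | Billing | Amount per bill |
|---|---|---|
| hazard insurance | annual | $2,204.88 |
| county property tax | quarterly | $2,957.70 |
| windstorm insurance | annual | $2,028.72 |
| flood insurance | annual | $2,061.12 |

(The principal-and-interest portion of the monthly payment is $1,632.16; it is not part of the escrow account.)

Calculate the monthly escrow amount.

Hazard insurance: $2,204.88 per year
County property tax: $2,957.70 × 4 = $11,830.80 per year
Windstorm insurance: $2,028.72 per year
Flood insurance: $2,061.12 per year
Combined annual = $18,125.52
Monthly escrow = $18,125.52 / 12 = $1,510.46

$1,510.46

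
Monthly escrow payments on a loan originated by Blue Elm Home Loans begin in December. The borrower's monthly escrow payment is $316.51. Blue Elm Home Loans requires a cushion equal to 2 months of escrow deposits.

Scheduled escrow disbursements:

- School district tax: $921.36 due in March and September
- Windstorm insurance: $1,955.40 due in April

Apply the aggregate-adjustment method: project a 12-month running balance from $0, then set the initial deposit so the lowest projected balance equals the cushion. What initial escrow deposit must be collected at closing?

Cushion = 2 × $316.51 = $633.02
Trial balance (start $0, +$316.51 each month, − disbursements):
  Dec: +$316.51 → $316.51
  Jan: +$316.51 → $633.02
  Feb: +$316.51 → $949.53
  Mar: +$316.51 − $921.36 → $344.68
  Apr: +$316.51 − $1,955.40 → -$1,294.21
  May: +$316.51 → -$977.70
  Jun: +$316.51 → -$661.19
  Jul: +$316.51 → -$344.68
  Aug: +$316.51 → -$28.17
  Sep: +$316.51 − $921.36 → -$633.02
  Oct: +$316.51 → -$316.51
  Nov: +$316.51 → $0.00
Lowest trial balance = -$1,294.21 (Apr)
Initial deposit = cushion − low point = $633.02 − (-$1,294.21) = $1,927.23

$1,927.23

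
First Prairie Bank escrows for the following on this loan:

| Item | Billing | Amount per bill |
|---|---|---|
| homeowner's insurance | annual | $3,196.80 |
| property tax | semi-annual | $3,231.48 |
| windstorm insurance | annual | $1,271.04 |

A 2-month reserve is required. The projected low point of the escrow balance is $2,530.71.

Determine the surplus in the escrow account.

Homeowner's insurance = $3,196.80 annually
Property tax = $3,231.48 × 2 = $6,462.96 annually
Windstorm insurance = $1,271.04 annually
Total annual escrow = $10,930.80
Per month = $10,930.80 ÷ 12 = $910.90
Required cushion = 2 × $910.90 = $1,821.80
Surplus = $2,530.71 − $1,821.80 = $708.91

$708.91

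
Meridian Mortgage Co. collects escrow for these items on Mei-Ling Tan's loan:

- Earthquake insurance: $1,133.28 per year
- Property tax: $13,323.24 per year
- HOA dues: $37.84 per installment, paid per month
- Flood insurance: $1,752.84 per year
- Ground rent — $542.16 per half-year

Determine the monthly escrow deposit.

Earthquake insurance = $1,133.28/yr
Property tax = $13,323.24/yr
HOA dues = $37.84 × 12 = $454.08/yr
Flood insurance = $1,752.84/yr
Ground rent = $542.16 × 2 = $1,084.32/yr
Annual escrow total = $1,133.28 + $13,323.24 + $454.08 + $1,752.84 + $1,084.32 = $17,747.76
Monthly = $17,747.76 ÷ 12 = $1,478.98

$1,478.98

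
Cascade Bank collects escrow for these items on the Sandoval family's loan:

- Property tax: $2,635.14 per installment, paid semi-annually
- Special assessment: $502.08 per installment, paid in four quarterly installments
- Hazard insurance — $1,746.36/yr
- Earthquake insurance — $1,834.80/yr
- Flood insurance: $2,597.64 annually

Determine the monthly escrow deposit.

Property tax — $2,635.14 × 2 = $5,270.28/yr
Special assessment — $502.08 × 4 = $2,008.32/yr
Hazard insurance — $1,746.36/yr
Earthquake insurance — $1,834.80/yr
Flood insurance — $2,597.64/yr
Total annual escrow = $5,270.28 + $2,008.32 + $1,746.36 + $1,834.80 + $2,597.64 = $13,457.40
Monthly escrow = $13,457.40 ÷ 12 = $1,121.45

$1,121.45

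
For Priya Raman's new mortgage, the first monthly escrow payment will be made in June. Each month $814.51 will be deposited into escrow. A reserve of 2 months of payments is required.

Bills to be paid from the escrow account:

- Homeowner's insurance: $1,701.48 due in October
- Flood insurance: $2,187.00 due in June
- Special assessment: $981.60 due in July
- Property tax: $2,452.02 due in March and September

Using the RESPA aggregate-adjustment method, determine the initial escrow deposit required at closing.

Cushion = 2 × $814.51 = $1,629.02
Trial balance (start $0, +$814.51 each month, − disbursements):
  Jun: +$814.51 − $2,187.00 → -$1,372.49
  Jul: +$814.51 − $981.60 → -$1,539.58
  Aug: +$814.51 → -$725.07
  Sep: +$814.51 − $2,452.02 → -$2,362.58
  Oct: +$814.51 − $1,701.48 → -$3,249.55
  Nov: +$814.51 → -$2,435.04
  Dec: +$814.51 → -$1,620.53
  Jan: +$814.51 → -$806.02
  Feb: +$814.51 → $8.49
  Mar: +$814.51 − $2,452.02 → -$1,629.02
  Apr: +$814.51 → -$814.51
  May: +$814.51 → $0.00
Lowest trial balance = -$3,249.55 (Oct)
Initial deposit = cushion − low point = $1,629.02 − (-$3,249.55) = $4,878.57

$4,878.57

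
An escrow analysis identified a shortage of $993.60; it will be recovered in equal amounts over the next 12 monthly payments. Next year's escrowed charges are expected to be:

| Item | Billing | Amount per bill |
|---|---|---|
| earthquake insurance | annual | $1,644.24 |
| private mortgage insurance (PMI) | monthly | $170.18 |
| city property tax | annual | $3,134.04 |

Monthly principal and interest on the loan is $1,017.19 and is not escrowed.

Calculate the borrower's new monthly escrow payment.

$651.17

Earthquake insurance = $1,644.24 annually
Private mortgage insurance (PMI) = $170.18 × 12 = $2,042.16 annually
City property tax = $3,134.04 annually
Total annual escrow = $1,644.24 + $2,042.16 + $3,134.04 = $6,820.44
Per month = $6,820.44 / 12 = $568.37
Shortage spread = $993.60 / 12 = $82.80/mo
Adjusted monthly = $568.37 + $82.80 = $651.17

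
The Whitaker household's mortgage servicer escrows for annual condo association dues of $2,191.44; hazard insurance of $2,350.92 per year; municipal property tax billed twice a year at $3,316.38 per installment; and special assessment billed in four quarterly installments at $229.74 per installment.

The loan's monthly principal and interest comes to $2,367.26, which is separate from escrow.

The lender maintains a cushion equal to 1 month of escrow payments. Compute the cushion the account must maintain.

Condo association dues = $2,191.44
Hazard insurance = $2,350.92
Municipal property tax = $3,316.38 × 2 = $6,632.76
Special assessment = $229.74 × 4 = $918.96
Total annual escrow = $12,094.08
Monthly escrow = $12,094.08 / 12 = $1,007.84
Required cushion = 1 × $1,007.84 = $1,007.84

$1,007.84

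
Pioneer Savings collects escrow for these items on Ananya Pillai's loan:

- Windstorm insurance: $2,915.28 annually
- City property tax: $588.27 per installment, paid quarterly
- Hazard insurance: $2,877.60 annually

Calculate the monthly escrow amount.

$678.83

Windstorm insurance: $2,915.28/yr
City property tax: $588.27 × 4 = $2,353.08/yr
Hazard insurance: $2,877.60/yr
Yearly total = $2,915.28 + $2,353.08 + $2,877.60 = $8,145.96
Monthly = $8,145.96 / 12 = $678.83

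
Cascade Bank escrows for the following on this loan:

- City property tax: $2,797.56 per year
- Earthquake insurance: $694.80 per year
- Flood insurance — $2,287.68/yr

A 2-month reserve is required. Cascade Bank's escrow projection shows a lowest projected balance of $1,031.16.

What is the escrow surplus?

City property tax: $2,797.56 annually
Earthquake insurance: $694.80 annually
Flood insurance: $2,287.68 annually
Annual escrow total = $2,797.56 + $694.80 + $2,287.68 = $5,780.04
Per month = $5,780.04 ÷ 12 = $481.67
Cushion = 2 × $481.67 = $963.34
Surplus = $1,031.16 − $963.34 = $67.82

$67.82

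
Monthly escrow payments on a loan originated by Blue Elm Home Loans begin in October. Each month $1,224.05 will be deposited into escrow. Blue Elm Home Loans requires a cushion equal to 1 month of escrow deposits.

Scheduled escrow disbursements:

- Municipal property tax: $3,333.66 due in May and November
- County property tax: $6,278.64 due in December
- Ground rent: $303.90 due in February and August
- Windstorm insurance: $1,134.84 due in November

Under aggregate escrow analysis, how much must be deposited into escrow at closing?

Cushion = 1 × $1,224.05 = $1,224.05
Trial balance (start $0, +$1,224.05 each month, − disbursements):
  Oct: +$1,224.05 → $1,224.05
  Nov: +$1,224.05 − $4,468.50 → -$2,020.40
  Dec: +$1,224.05 − $6,278.64 → -$7,074.99
  Jan: +$1,224.05 → -$5,850.94
  Feb: +$1,224.05 − $303.90 → -$4,930.79
  Mar: +$1,224.05 → -$3,706.74
  Apr: +$1,224.05 → -$2,482.69
  May: +$1,224.05 − $3,333.66 → -$4,592.30
  Jun: +$1,224.05 → -$3,368.25
  Jul: +$1,224.05 → -$2,144.20
  Aug: +$1,224.05 − $303.90 → -$1,224.05
  Sep: +$1,224.05 → $0.00
Lowest trial balance = -$7,074.99 (Dec)
Initial deposit = cushion − low point = $1,224.05 − (-$7,074.99) = $8,299.04

$8,299.04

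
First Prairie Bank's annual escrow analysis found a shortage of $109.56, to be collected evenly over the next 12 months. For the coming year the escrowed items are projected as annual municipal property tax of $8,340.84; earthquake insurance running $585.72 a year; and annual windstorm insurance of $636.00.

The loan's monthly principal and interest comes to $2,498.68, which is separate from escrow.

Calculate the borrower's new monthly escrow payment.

$806.01

Municipal property tax = $8,340.84/yr
Earthquake insurance = $585.72/yr
Windstorm insurance = $636.00/yr
Combined annual = $8,340.84 + $585.72 + $636.00 = $9,562.56
Per month = $9,562.56 / 12 = $796.88
Shortage spread = $109.56 ÷ 12 = $9.13/mo
New monthly escrow = $796.88 + $9.13 = $806.01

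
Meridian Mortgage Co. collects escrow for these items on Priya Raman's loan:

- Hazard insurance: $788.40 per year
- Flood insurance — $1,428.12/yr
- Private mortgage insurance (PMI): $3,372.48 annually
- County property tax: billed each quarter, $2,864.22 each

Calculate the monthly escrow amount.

$1,420.49

Hazard insurance — $788.40 per year
Flood insurance — $1,428.12 per year
Private mortgage insurance (PMI) — $3,372.48 per year
County property tax — $2,864.22 × 4 = $11,456.88 per year
Total per year = $788.40 + $1,428.12 + $3,372.48 + $11,456.88 = $17,045.88
Base monthly escrow = $17,045.88 ÷ 12 = $1,420.49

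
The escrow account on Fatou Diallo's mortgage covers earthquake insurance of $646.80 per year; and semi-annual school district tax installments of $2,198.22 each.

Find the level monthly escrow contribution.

$420.27

Earthquake insurance: $646.80 per year
School district tax: $2,198.22 × 2 = $4,396.44 per year
Total per year = $5,043.24
Per month = $5,043.24 / 12 = $420.27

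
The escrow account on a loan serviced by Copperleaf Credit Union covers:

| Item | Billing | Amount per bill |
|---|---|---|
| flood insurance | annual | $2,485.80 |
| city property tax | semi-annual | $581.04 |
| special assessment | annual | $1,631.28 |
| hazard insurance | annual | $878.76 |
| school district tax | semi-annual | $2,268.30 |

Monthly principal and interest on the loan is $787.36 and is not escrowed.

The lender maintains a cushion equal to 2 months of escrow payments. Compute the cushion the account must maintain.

Flood insurance — $2,485.80 per year
City property tax — $581.04 × 2 = $1,162.08 per year
Special assessment — $1,631.28 per year
Hazard insurance — $878.76 per year
School district tax — $2,268.30 × 2 = $4,536.60 per year
Annual escrow total = $2,485.80 + $1,162.08 + $1,631.28 + $878.76 + $4,536.60 = $10,694.52
Monthly escrow = $10,694.52 / 12 = $891.21
Required cushion = 2 × $891.21 = $1,782.42

$1,782.42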